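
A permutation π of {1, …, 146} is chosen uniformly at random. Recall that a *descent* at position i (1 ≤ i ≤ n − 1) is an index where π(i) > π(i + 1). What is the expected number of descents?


Write X = Σ X_I over i = 1, …, 145, with X_I the indicator of one descent.
There are 145 indicators.
For each fixed i, the pair (π(i), π(i+1)) is a uniformly random ordered pair of distinct values from {1, …, 146}; by symmetry P[π(i) > π(i+1)] = 1/2.
By linearity: E[X] = 145 · (1/2) = (146 − 1) · (1/2) = 145/2 ≈ 72.500000.

E[X] = 145/2 = 72.500000.


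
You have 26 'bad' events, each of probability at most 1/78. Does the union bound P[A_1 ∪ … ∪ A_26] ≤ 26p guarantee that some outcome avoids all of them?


Union bound: P[∪_{i=1}^{26} A_i] ≤ Σ_i P[A_i] ≤ 26·p = 26·(1/78) = 1/3.
Numerically: 1/3 ≈ 0.3333333.
Is 1/3 < 1? YES.
Since P[∪ A_i] ≤ 1/3 < 1, the complement has P[∩ A_i^c] ≥ 1 − 1/3 = 2/3 > 0, so some outcome avoids every A_i.

26·p = 1/3 ≈ 0.3333333; existence CERTIFIED by the union bound.


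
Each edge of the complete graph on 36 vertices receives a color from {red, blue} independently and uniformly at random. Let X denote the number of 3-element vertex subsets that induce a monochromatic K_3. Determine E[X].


Let X = Σ_S X_S over the C(36, 3) = 7140 subsets S of size 3, where X_S = 1 if the K_3 on S is monochromatic.
For a fixed S, the K_3 on S has C(3, 2) = 3 edges. P[all 3 edges red] = (1/2)^3, and likewise for blue, so P[monochromatic] = 2·(1/2)^3 = 2^{1 − 3} = 1/4.
Summing: E[X] = C(36, 3) · 2^{1 − 3} = 7140 · 1/4 = 1785.
Numerically: E[X] ≈ 1785.00000.

E[X] = C(36,3)·2^(1−C(3,2)) = 1785 ≈ 1785.00000.


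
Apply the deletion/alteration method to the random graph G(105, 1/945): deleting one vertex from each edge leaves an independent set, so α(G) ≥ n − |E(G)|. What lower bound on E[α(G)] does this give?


E[|E(G)|] = C(105, 2)·p = 5460 · (1/945) = 52/9.
E[α(G)] ≥ n − E[|E(G)|] = 105 − 52/9 = 893/9.
Numerically: ≈ 99.2222.
(This is only a lower bound; the true E[α(G)] may be larger.)

E[α(G)] ≥ 893/9 ≈ 99.2222.


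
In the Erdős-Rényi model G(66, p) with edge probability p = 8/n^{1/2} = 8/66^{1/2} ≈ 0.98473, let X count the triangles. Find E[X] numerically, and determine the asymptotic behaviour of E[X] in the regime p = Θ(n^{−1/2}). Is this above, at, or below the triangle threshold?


Number of potential triangles: C(66, 3) = 45760.
Each occurs with probability p³ ≈ (0.98473)³ ≈ 9.5489157e-01.
By linearity: E[X] = C(66, 3)·p³ ≈ 45760 · 9.5489157e-01 ≈ 43695.83808.
Since α = 1/2 < 1, p = c/n^{1/2} ≫ 1/n is above the triangle threshold p ~ 1/n. Asymptotically E[X] ~ (c³/6)·n^{3(1−α)} = (8³/6)·n^{1.5} → ∞; triangles are abundant w.h.p.

E[X] ≈ 43695.83808; in regime p = Θ(1/n^{1/2}) E[X] diverges (above the triangle threshold p ~ 1/n).


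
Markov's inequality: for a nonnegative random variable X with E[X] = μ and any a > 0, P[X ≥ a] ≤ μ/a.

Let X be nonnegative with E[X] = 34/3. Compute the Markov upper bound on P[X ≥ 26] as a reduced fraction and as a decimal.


μ = E[X] = 34/3, a = 26.
Markov: P[X ≥ 26] ≤ μ/a = (34/3)/26 = 17/39.
Numerically: ≈ 0.4359.
(Since a = 26 > μ = 11.3333, the bound 17/39 is < 1 and informative.)

P[X ≥ 26] ≤ 17/39 ≈ 0.4359.


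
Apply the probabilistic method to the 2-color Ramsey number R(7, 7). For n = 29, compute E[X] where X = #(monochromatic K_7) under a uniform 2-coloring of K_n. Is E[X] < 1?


E[X] = C(29, 7) · 2^{1 − 21} = 1560780 · 2^{−20} = 1560780/1048576.
As a reduced fraction: E[X] = 390195/262144 ≈ 1.488476.
Is E[X] < 1? NO.
Since E[X] ≥ 1, the first-moment bound is inconclusive at n = 29; it does NOT by itself certify R(7, 7) > 29.

E[X] = 390195/262144 ≈ 1.488476; E[X] ≥ 1; first-moment method inconclusive here.


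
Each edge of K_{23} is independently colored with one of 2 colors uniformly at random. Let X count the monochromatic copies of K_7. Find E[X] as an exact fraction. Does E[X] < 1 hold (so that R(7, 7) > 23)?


E[X] = C(23, 7) · 2^{1 − 21} = 245157 · 2^{−20} = 245157/1048576.
As a reduced fraction: E[X] = 245157/1048576 ≈ 0.2337999.
Is E[X] < 1? YES.
Since E[X] < 1, there exists a 2-coloring of K_{23} with no monochromatic K_7; hence R(7, 7) > 23.

E[X] = 245157/1048576 ≈ 0.2337999; E[X] < 1, so R(7, 7) > 23.


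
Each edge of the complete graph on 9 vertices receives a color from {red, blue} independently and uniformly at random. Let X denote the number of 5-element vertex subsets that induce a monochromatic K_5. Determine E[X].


Let X = Σ_S X_S over the C(9, 5) = 126 subsets S of size 5, where X_S = 1 if the K_5 on S is monochromatic.
For a fixed S, the K_5 on S has C(5, 2) = 10 edges. P[all 10 edges red] = (1/2)^10, and likewise for blue, so P[monochromatic] = 2·(1/2)^10 = 2^{1 − 10} = 1/512.
By linearity of expectation: E[X] = C(9, 5) · 2^{1 − 10} = 126 · 1/512 = 63/256.
Numerically: E[X] ≈ 0.246.

E[X] = C(9,5)·2^(1−C(5,2)) = 63/256 ≈ 0.246.


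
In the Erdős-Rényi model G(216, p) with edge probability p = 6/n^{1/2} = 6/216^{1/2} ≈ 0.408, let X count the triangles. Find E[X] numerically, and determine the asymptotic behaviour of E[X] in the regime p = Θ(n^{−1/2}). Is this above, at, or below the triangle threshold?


Number of potential triangles: C(216, 3) = 1656360.
Each occurs with probability p³ ≈ (0.408)³ ≈ 6.80414e-02.
By linearity: E[X] = C(216, 3)·p³ ≈ 1656360 · 6.80414e-02 ≈ 112701.023.
Since α = 1/2 < 1, p = c/n^{1/2} ≫ 1/n is above the triangle threshold p ~ 1/n. Asymptotically E[X] ~ (c³/6)·n^{3(1−α)} = (6³/6)·n^{1.5} → ∞; triangles are abundant w.h.p.

E[X] ≈ 112701.023; in regime p = Θ(1/n^{1/2}) E[X] diverges (above the triangle threshold p ~ 1/n).


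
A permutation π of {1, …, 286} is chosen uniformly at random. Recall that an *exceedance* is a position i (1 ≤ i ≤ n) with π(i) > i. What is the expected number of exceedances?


Write X = Σ_{i=1}^{286} X_i, where X_i = 1_{π(i) > i}.
For each fixed i, π(i) is uniform over {1, …, 286} (marginal of a uniform permutation), so P[π(i) > i] = (n − i)/n. Summing: Σ_{i=1}^{286} (n − i)/n = (0 + 1 + … + 285)/286 = 286(286 − 1)/(2·286) = (286 − 1)/2.
Hence E[X] = Σ_{i=1}^{286} (286 − i)/286 = 285/2 ≈ 142.500.

E[X] = 285/2 = 142.500.


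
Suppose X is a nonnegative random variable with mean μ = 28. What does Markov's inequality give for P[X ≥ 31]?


μ = E[X] = 28, a = 31.
Markov: P[X ≥ 31] ≤ μ/a = (28)/31 = 28/31.
Numerically: ≈ 0.903226.
(Since a = 31 > μ = 28.000000, the bound 28/31 is < 1 and informative.)

P[X ≥ 31] ≤ 28/31 ≈ 0.903226.


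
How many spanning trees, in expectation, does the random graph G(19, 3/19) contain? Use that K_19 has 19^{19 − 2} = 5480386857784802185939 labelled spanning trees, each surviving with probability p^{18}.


K_19 has 19^{19 − 2} = 5480386857784802185939 labelled spanning trees.
For each such spanning tree H, let X_H = 1 if all 18 edges of H are present in G. Then P[X_H = 1] = p^{18} = (3/19)^{18} = 387420489/104127350297911241532841.
By linearity: E[X] = Σ_H E[X_H] = 5480386857784802185939 · p^{18} = 5480386857784802185939 · 387420489/104127350297911241532841 = 387420489/19.
Numerically: E[X] ≈ 2.03906e+07.

E[X] = 5480386857784802185939 · (3/19)^{18} = 387420489/19 ≈ 2.03906e+07.


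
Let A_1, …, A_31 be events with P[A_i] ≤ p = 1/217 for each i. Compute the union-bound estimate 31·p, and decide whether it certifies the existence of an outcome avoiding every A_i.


Union bound: P[∪_{i=1}^{31} A_i] ≤ Σ_i P[A_i] ≤ 31·p = 31·(1/217) = 1/7.
Numerically: 1/7 ≈ 0.1428571.
Is 1/7 < 1? YES.
Since P[∪ A_i] ≤ 1/7 < 1, the complement has P[∩ A_i^c] ≥ 1 − 1/7 = 6/7 > 0, so some outcome avoids every A_i.

31·p = 1/7 ≈ 0.1428571; existence CERTIFIED by the union bound.


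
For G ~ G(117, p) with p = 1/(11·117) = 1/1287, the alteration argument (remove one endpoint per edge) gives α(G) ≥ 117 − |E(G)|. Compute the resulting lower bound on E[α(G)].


E[|E(G)|] = C(117, 2)·p = 6786 · (1/1287) = 58/11.
E[α(G)] ≥ n − E[|E(G)|] = 117 − 58/11 = 1229/11.
Numerically: ≈ 111.7273.
(This is only a lower bound; the true E[α(G)] may be larger.)

E[α(G)] ≥ 1229/11 ≈ 111.7273.


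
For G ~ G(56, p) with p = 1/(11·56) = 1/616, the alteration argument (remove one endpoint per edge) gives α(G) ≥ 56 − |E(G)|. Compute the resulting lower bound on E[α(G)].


E[|E(G)|] = C(56, 2)·p = 1540 · (1/616) = 5/2.
E[α(G)] ≥ n − E[|E(G)|] = 56 − 5/2 = 107/2.
Numerically: ≈ 53.50000.
(This is only a lower bound; the true E[α(G)] may be larger.)

E[α(G)] ≥ 107/2 ≈ 53.50000.


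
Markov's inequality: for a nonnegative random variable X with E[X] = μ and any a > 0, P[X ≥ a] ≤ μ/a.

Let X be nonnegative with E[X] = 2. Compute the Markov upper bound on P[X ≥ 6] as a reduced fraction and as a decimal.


μ = E[X] = 2, a = 6.
Markov: P[X ≥ 6] ≤ μ/a = (2)/6 = 1/3.
Numerically: ≈ 0.33333.
(Since a = 6 > μ = 2.00000, the bound 1/3 is < 1 and informative.)

P[X ≥ 6] ≤ 1/3 ≈ 0.33333.


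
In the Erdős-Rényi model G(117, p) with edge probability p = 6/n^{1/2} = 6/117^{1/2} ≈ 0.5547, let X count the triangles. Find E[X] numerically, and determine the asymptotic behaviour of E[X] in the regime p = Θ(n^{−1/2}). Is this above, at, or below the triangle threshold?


Number of potential triangles: C(117, 3) = 260130.
Each occurs with probability p³ ≈ (0.5547)³ ≈ 1.706770e-01.
By linearity: E[X] = C(117, 3)·p³ ≈ 260130 · 1.706770e-01 ≈ 44398.2037.
Since α = 1/2 < 1, p = c/n^{1/2} ≫ 1/n is above the triangle threshold p ~ 1/n. Asymptotically E[X] ~ (c³/6)·n^{3(1−α)} = (6³/6)·n^{1.5} → ∞; triangles are abundant w.h.p.

E[X] ≈ 44398.2037; in regime p = Θ(1/n^{1/2}) E[X] diverges (above the triangle threshold p ~ 1/n).


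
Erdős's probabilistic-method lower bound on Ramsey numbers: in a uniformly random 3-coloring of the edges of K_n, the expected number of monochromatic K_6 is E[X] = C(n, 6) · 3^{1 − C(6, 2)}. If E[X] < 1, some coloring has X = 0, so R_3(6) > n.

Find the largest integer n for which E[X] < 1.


We need C(n, 6) · 3^{1 − 15} < 1, i.e. C(n, 6) < 3^{15 − 1} = 4782969.
Check values of n near the boundary:
  n = 39: C(39, 6) = 3262623; 3262623 < 4782969? YES
  n = 40: C(40, 6) = 3838380; 3838380 < 4782969? YES
  n = 41: C(41, 6) = 4496388; 4496388 < 4782969? YES
  n = 42: C(42, 6) = 5245786; 5245786 < 4782969? NO
  n = 43: C(43, 6) = 6096454; 6096454 < 4782969? NO
The largest n with C(n, 6) < 4782969 is n = 41 (where E[X] = 1498796/1594323 ≈ 0.940083). Hence R_3(6) > 41, i.e. R_3(6) ≥ 42.

Largest n = 41; hence R_3(6) > 41.


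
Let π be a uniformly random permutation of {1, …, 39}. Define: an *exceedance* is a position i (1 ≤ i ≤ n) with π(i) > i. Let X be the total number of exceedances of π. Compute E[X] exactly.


Write X = Σ_{i=1}^{39} X_i, where X_i = 1_{π(i) > i}.
For each fixed i, π(i) is uniform over {1, …, 39} (marginal of a uniform permutation), so P[π(i) > i] = (n − i)/n. Summing: Σ_{i=1}^{39} (n − i)/n = (0 + 1 + … + 38)/39 = 39(39 − 1)/(2·39) = (39 − 1)/2.
Hence E[X] = Σ_{i=1}^{39} (39 − i)/39 = 19 ≈ 19.000.

E[X] = 19 = 19.000.


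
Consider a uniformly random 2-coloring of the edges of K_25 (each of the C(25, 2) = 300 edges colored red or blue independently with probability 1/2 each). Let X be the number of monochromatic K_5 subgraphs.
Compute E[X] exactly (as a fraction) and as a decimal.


Let X = Σ_S X_S over the C(25, 5) = 53130 subsets S of size 5, where X_S = 1 if the K_5 on S is monochromatic.
For a fixed S, the K_5 on S has C(5, 2) = 10 edges. P[all 10 edges red] = (1/2)^10, and likewise for blue, so P[monochromatic] = 2·(1/2)^10 = 2^{1 − 10} = 1/512.
Summing: E[X] = C(25, 5) · 2^{1 − 10} = 53130 · 1/512 = 26565/256.
Numerically: E[X] ≈ 103.76953.

E[X] = C(25,5)·2^(1−C(5,2)) = 26565/256 ≈ 103.76953.


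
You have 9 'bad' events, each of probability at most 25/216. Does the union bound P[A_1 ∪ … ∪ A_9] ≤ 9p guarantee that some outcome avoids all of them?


Union bound: P[∪_{i=1}^{9} A_i] ≤ Σ_i P[A_i] ≤ 9·p = 9·(25/216) = 25/24.
Numerically: 25/24 ≈ 1.0416667.
Is 25/24 < 1? NO.
Since the bound 25/24 is ≥ 1, the union bound is uninformative here; it does NOT by itself certify existence.

9·p = 25/24 ≈ 1.0416667; existence NOT certified by the union bound.


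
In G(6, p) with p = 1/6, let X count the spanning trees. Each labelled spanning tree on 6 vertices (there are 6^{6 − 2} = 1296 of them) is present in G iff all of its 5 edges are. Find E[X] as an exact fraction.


K_6 has 6^{6 − 2} = 1296 labelled spanning trees.
For each such spanning tree H, let X_H = 1 if all 5 edges of H are present in G. Then P[X_H = 1] = p^{5} = (1/6)^{5} = 1/7776.
By linearity: E[X] = Σ_H E[X_H] = 1296 · p^{5} = 1296 · 1/7776 = 1/6.
Numerically: E[X] ≈ 0.166667.

E[X] = 1296 · (1/6)^{5} = 1/6 ≈ 0.166667.


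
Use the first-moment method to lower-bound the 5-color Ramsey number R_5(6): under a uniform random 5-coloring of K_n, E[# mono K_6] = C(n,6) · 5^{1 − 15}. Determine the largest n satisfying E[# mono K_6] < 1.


We need C(n, 6) · 5^{1 − 15} < 1, i.e. C(n, 6) < 5^{15 − 1} = 6103515625.
Check values of n near the boundary:
  n = 128: C(128, 6) = 5423611200; 5423611200 < 6103515625? YES
  n = 129: C(129, 6) = 5688177600; 5688177600 < 6103515625? YES
  n = 130: C(130, 6) = 5963412000; 5963412000 < 6103515625? YES
  n = 131: C(131, 6) = 6249655776; 6249655776 < 6103515625? NO
The largest n with C(n, 6) < 6103515625 is n = 130 (where E[X] = 47707296/48828125 ≈ 0.9770454). Hence R_5(6) > 130, i.e. R_5(6) ≥ 131.

Largest n = 130; hence R_5(6) > 130.


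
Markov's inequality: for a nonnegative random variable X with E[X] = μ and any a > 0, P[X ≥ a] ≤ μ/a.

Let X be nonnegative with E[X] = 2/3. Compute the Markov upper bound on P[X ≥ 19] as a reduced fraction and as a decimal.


μ = E[X] = 2/3, a = 19.
Markov: P[X ≥ 19] ≤ μ/a = (2/3)/19 = 2/57.
Numerically: ≈ 0.035088.
(Since a = 19 > μ = 0.666667, the bound 2/57 is < 1 and informative.)

P[X ≥ 19] ≤ 2/57 ≈ 0.035088.


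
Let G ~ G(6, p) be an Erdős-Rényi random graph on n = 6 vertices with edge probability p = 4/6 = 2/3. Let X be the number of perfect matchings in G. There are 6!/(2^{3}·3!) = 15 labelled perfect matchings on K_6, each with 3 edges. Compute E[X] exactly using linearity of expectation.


K_6 has 6!/(2^{3}·3!) = 15 labelled perfect matchings.
For each such perfect matching H, let X_H = 1 if all 3 edges of H are present in G. Then P[X_H = 1] = p^{3} = (2/3)^{3} = 8/27.
Summing the indicators: E[X] = Σ_H E[X_H] = 15 · p^{3} = 15 · 8/27 = 40/9.
Numerically: E[X] ≈ 4.444.

E[X] = 15 · (2/3)^{3} = 40/9 ≈ 4.444.


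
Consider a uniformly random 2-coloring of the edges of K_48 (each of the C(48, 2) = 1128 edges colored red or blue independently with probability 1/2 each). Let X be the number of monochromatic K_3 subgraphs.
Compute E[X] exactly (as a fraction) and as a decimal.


Let X = Σ_S X_S over the C(48, 3) = 17296 subsets S of size 3, where X_S = 1 if the K_3 on S is monochromatic.
For a fixed S, the K_3 on S has C(3, 2) = 3 edges. P[all 3 edges red] = (1/2)^3, and likewise for blue, so P[monochromatic] = 2·(1/2)^3 = 2^{1 − 3} = 1/4.
Summing: E[X] = C(48, 3) · 2^{1 − 3} = 17296 · 1/4 = 4324.
Numerically: E[X] ≈ 4324.000.

E[X] = C(48,3)·2^(1−C(3,2)) = 4324 ≈ 4324.000.


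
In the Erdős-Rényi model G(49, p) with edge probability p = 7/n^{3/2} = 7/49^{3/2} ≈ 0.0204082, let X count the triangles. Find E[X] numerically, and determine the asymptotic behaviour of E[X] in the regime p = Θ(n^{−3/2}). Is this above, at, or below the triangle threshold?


Number of potential triangles: C(49, 3) = 18424.
Each occurs with probability p³ ≈ (0.0204082)³ ≈ 8.49985975e-06.
By linearity: E[X] = C(49, 3)·p³ ≈ 18424 · 8.49985975e-06 ≈ 0.156601.
Since α = 3/2 > 1, p = c/n^{3/2} = o(1/n) is below the triangle threshold p ~ 1/n. Asymptotically E[X] ~ (c³/6)·n^{3(1−α)} = (7³/6)·n^{-1.5} → 0, so by Markov's inequality G has no triangles w.h.p.

E[X] ≈ 0.156601; in regime p = Θ(1/n^{3/2}) E[X] tends to 0 (below the triangle threshold p ~ 1/n).


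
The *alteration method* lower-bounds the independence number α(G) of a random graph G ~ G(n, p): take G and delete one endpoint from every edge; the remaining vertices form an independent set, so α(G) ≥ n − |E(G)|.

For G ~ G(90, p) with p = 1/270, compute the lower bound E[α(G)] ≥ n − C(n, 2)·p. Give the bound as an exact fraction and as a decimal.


E[|E(G)|] = C(90, 2)·p = 4005 · (1/270) = 89/6.
E[α(G)] ≥ n − E[|E(G)|] = 90 − 89/6 = 451/6.
Numerically: ≈ 75.166667.
(This is only a lower bound; the true E[α(G)] may be larger.)

E[α(G)] ≥ 451/6 ≈ 75.166667.


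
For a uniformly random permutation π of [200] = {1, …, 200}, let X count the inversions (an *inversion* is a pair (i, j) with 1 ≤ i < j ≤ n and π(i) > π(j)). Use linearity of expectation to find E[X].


Write X = Σ X_I over the C(200, 2) = 19900 pairs i < j, with X_I the indicator of one inversion.
There are 19900 indicators.
For each fixed pair i < j, the values π(i) and π(j) are two distinct elements of {1, …, 200} in uniformly random order; by symmetry P[π(i) > π(j)] = 1/2.
By linearity: E[X] = 19900 · (1/2) = C(200, 2) · (1/2) = 19900/2 = 9950 ≈ 9950.000000.

E[X] = 9950 = 9950.000000.


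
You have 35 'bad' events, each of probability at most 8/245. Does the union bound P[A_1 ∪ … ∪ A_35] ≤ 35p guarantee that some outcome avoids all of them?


Union bound: P[∪_{i=1}^{35} A_i] ≤ Σ_i P[A_i] ≤ 35·p = 35·(8/245) = 8/7.
Numerically: 8/7 ≈ 1.1429.
Is 8/7 < 1? NO.
Since the bound 8/7 is ≥ 1, the union bound is uninformative here; it does NOT by itself certify existence.

35·p = 8/7 ≈ 1.1429; existence NOT certified by the union bound.


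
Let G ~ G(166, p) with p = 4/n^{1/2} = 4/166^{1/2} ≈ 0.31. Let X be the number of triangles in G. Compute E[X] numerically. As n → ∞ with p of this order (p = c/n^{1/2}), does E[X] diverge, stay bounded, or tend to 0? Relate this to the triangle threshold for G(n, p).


Number of potential triangles: C(166, 3) = 748660.
Each occurs with probability p³ ≈ (0.31)³ ≈ 2.99239e-02.
By linearity: E[X] = C(166, 3)·p³ ≈ 748660 · 2.99239e-02 ≈ 22402.809.
Since α = 1/2 < 1, p = c/n^{1/2} ≫ 1/n is above the triangle threshold p ~ 1/n. Asymptotically E[X] ~ (c³/6)·n^{3(1−α)} = (4³/6)·n^{1.5} → ∞; triangles are abundant w.h.p.

E[X] ≈ 22402.809; in regime p = Θ(1/n^{1/2}) E[X] diverges (above the triangle threshold p ~ 1/n).


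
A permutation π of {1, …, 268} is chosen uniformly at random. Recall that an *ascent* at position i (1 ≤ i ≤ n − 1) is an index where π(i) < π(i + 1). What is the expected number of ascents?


Write X = Σ X_I over i = 1, …, 267, with X_I the indicator of one ascent.
There are 267 indicators.
For each fixed i, the pair (π(i), π(i+1)) is a uniformly random ordered pair of distinct values from {1, …, 268}; by symmetry P[π(i) < π(i+1)] = 1/2.
By linearity: E[X] = 267 · (1/2) = (268 − 1) · (1/2) = 267/2 ≈ 133.50000.

E[X] = 267/2 = 133.50000.


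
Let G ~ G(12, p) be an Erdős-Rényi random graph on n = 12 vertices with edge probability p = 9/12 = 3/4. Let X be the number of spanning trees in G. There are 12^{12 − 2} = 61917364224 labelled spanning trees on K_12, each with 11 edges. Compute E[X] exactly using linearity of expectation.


K_12 has 12^{12 − 2} = 61917364224 labelled spanning trees.
For each such spanning tree H, let X_H = 1 if all 11 edges of H are present in G. Then P[X_H = 1] = p^{11} = (3/4)^{11} = 177147/4194304.
By linearity of expectation: E[X] = Σ_H E[X_H] = 61917364224 · p^{11} = 61917364224 · 177147/4194304 = 10460353203/4.
Numerically: E[X] ≈ 2.6151e+09.

E[X] = 61917364224 · (3/4)^{11} = 10460353203/4 ≈ 2.6151e+09.


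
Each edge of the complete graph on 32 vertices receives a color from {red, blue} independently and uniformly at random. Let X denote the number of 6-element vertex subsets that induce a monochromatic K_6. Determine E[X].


Let X = Σ_S X_S over the C(32, 6) = 906192 subsets S of size 6, where X_S = 1 if the K_6 on S is monochromatic.
For a fixed S, the K_6 on S has C(6, 2) = 15 edges. P[all 15 edges red] = (1/2)^15, and likewise for blue, so P[monochromatic] = 2·(1/2)^15 = 2^{1 − 15} = 1/16384.
By linearity: E[X] = C(32, 6) · 2^{1 − 15} = 906192 · 1/16384 = 56637/1024.
Numerically: E[X] ≈ 55.3096.

E[X] = C(32,6)·2^(1−C(6,2)) = 56637/1024 ≈ 55.3096.


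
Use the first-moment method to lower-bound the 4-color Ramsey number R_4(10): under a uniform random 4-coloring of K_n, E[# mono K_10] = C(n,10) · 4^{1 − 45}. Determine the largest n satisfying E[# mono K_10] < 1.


We need C(n, 10) · 4^{1 − 45} < 1, i.e. C(n, 10) < 4^{45 − 1} = 309485009821345068724781056.
Check values of n near the boundary:
  n = 2021: C(2021, 10) = 306347841644770462864800616; 306347841644770462864800616 < 309485009821345068724781056? YES
  n = 2022: C(2022, 10) = 307870445231474093395937796; 307870445231474093395937796 < 309485009821345068724781056? YES
  n = 2023: C(2023, 10) = 309399856285778485315440716; 309399856285778485315440716 < 309485009821345068724781056? YES
  n = 2024: C(2024, 10) = 310936101848269937576192656; 310936101848269937576192656 < 309485009821345068724781056? NO
  n = 2025: C(2025, 10) = 312479209053472269772600560; 312479209053472269772600560 < 309485009821345068724781056? NO
  n = 2026: C(2026, 10) = 314029205130126398094885285; 314029205130126398094885285 < 309485009821345068724781056? NO
The largest n with C(n, 10) < 309485009821345068724781056 is n = 2023 (where E[X] = 77349964071444621328860179/77371252455336267181195264 ≈ 1.000). Hence R_4(10) > 2023, i.e. R_4(10) ≥ 2024.

Largest n = 2023; hence R_4(10) > 2023.


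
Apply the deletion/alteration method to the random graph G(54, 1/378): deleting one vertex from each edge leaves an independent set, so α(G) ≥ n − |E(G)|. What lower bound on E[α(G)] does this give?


E[|E(G)|] = C(54, 2)·p = 1431 · (1/378) = 53/14.
E[α(G)] ≥ n − E[|E(G)|] = 54 − 53/14 = 703/14.
Numerically: ≈ 50.214.
(This is only a lower bound; the true E[α(G)] may be larger.)

E[α(G)] ≥ 703/14 ≈ 50.214.


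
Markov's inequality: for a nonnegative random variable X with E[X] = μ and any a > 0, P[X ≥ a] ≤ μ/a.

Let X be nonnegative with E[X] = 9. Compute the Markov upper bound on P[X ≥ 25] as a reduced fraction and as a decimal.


μ = E[X] = 9, a = 25.
Markov: P[X ≥ 25] ≤ μ/a = (9)/25 = 9/25.
Numerically: ≈ 0.36000.
(Since a = 25 > μ = 9.00000, the bound 9/25 is < 1 and informative.)

P[X ≥ 25] ≤ 9/25 ≈ 0.36000.


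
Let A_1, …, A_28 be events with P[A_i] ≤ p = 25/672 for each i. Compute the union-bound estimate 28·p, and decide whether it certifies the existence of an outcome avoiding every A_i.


Union bound: P[∪_{i=1}^{28} A_i] ≤ Σ_i P[A_i] ≤ 28·p = 28·(25/672) = 25/24.
Numerically: 25/24 ≈ 1.042.
Is 25/24 < 1? NO.
Since the bound 25/24 is ≥ 1, the union bound is uninformative here; it does NOT by itself certify existence.

28·p = 25/24 ≈ 1.042; existence NOT certified by the union bound.


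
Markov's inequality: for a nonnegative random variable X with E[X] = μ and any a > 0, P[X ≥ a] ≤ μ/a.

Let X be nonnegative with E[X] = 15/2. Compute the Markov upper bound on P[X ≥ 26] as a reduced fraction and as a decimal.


μ = E[X] = 15/2, a = 26.
Markov: P[X ≥ 26] ≤ μ/a = (15/2)/26 = 15/52.
Numerically: ≈ 0.2885.
(Since a = 26 > μ = 7.5000, the bound 15/52 is < 1 and informative.)

P[X ≥ 26] ≤ 15/52 ≈ 0.2885.


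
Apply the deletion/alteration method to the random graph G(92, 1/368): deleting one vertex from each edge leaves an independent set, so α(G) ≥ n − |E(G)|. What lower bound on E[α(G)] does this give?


E[|E(G)|] = C(92, 2)·p = 4186 · (1/368) = 91/8.
E[α(G)] ≥ n − E[|E(G)|] = 92 − 91/8 = 645/8.
Numerically: ≈ 80.625.
(This is only a lower bound; the true E[α(G)] may be larger.)

E[α(G)] ≥ 645/8 ≈ 80.625.


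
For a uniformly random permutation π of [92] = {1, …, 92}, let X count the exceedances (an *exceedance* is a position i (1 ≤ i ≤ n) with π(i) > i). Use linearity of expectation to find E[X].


Write X = Σ_{i=1}^{92} X_i, where X_i = 1_{π(i) > i}.
For each fixed i, π(i) is uniform over {1, …, 92} (marginal of a uniform permutation), so P[π(i) > i] = (n − i)/n. Summing: Σ_{i=1}^{92} (n − i)/n = (0 + 1 + … + 91)/92 = 92(92 − 1)/(2·92) = (92 − 1)/2.
Hence E[X] = Σ_{i=1}^{92} (92 − i)/92 = 91/2 ≈ 45.5000.

E[X] = 91/2 = 45.5000.


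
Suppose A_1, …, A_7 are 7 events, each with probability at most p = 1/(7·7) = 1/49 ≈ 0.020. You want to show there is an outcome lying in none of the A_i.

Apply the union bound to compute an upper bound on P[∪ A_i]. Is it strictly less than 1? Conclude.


Union bound: P[∪_{i=1}^{7} A_i] ≤ Σ_i P[A_i] ≤ 7·p = 7·(1/49) = 1/7.
Numerically: 1/7 ≈ 0.143.
Is 1/7 < 1? YES.
Since P[∪ A_i] ≤ 1/7 < 1, the complement has P[∩ A_i^c] ≥ 1 − 1/7 = 6/7 > 0, so some outcome avoids every A_i.

7·p = 1/7 ≈ 0.143; existence CERTIFIED by the union bound.


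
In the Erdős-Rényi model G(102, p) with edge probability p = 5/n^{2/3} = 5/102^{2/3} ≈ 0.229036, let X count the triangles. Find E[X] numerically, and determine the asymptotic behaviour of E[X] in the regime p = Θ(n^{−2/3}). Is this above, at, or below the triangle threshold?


Number of potential triangles: C(102, 3) = 171700.
Each occurs with probability p³ ≈ (0.229036)³ ≈ 1.20146098e-02.
By linearity: E[X] = C(102, 3)·p³ ≈ 171700 · 1.20146098e-02 ≈ 2062.908497.
Since α = 2/3 < 1, p = c/n^{2/3} ≫ 1/n is above the triangle threshold p ~ 1/n. Asymptotically E[X] ~ (c³/6)·n^{3(1−α)} = (5³/6)·n^{1} → ∞; triangles are abundant w.h.p.

E[X] ≈ 2062.908497; in regime p = Θ(1/n^{2/3}) E[X] diverges (above the triangle threshold p ~ 1/n).


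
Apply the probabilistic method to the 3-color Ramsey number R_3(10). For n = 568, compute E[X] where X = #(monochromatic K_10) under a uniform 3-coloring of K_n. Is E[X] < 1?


E[X] = C(568, 10) · 3^{1 − 45} = 889446337783744949208 · 3^{−44} = 889446337783744949208/984770902183611232881.
As a reduced fraction: E[X] = 98827370864860549912/109418989131512359209 ≈ 0.90320.
Is E[X] < 1? YES.
Since E[X] < 1, there exists a 3-coloring of K_{568} with no monochromatic K_10; hence R_3(10) > 568.

E[X] = 98827370864860549912/109418989131512359209 ≈ 0.90320; E[X] < 1, so R_3(10) > 568.


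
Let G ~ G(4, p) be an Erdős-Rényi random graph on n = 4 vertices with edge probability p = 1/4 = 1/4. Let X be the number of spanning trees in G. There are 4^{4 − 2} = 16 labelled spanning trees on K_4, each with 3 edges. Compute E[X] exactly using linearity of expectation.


K_4 has 4^{4 − 2} = 16 labelled spanning trees.
For each such spanning tree H, let X_H = 1 if all 3 edges of H are present in G. Then P[X_H = 1] = p^{3} = (1/4)^{3} = 1/64.
By linearity of expectation: E[X] = Σ_H E[X_H] = 16 · p^{3} = 16 · 1/64 = 1/4.
Numerically: E[X] ≈ 0.25.

E[X] = 16 · (1/4)^{3} = 1/4 ≈ 0.25.


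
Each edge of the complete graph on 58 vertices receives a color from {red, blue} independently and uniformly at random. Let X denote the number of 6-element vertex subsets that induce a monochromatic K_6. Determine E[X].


Let X = Σ_S X_S over the C(58, 6) = 40475358 subsets S of size 6, where X_S = 1 if the K_6 on S is monochromatic.
For a fixed S, the K_6 on S has C(6, 2) = 15 edges. P[all 15 edges red] = (1/2)^15, and likewise for blue, so P[monochromatic] = 2·(1/2)^15 = 2^{1 − 15} = 1/16384.
By linearity of expectation: E[X] = C(58, 6) · 2^{1 − 15} = 40475358 · 1/16384 = 20237679/8192.
Numerically: E[X] ≈ 2470.4198.

E[X] = C(58,6)·2^(1−C(6,2)) = 20237679/8192 ≈ 2470.4198.


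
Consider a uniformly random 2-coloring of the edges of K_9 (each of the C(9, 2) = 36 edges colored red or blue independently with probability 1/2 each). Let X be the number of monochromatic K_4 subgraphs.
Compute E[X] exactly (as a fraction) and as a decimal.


Let X = Σ_S X_S over the C(9, 4) = 126 subsets S of size 4, where X_S = 1 if the K_4 on S is monochromatic.
For a fixed S, the K_4 on S has C(4, 2) = 6 edges. P[all 6 edges red] = (1/2)^6, and likewise for blue, so P[monochromatic] = 2·(1/2)^6 = 2^{1 − 6} = 1/32.
By linearity: E[X] = C(9, 4) · 2^{1 − 6} = 126 · 1/32 = 63/16.
Numerically: E[X] ≈ 3.9375.

E[X] = C(9,4)·2^(1−C(4,2)) = 63/16 ≈ 3.9375.


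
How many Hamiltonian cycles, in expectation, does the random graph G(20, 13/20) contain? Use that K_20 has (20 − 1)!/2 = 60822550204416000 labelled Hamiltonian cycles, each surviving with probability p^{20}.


K_20 has (20 − 1)!/2 = 60822550204416000 labelled Hamiltonian cycles.
For each such Hamiltonian cycle H, let X_H = 1 if all 20 edges of H are present in G. Then P[X_H = 1] = p^{20} = (13/20)^{20} = 19004963774880799438801/104857600000000000000000000.
By linearity of expectation: E[X] = Σ_H E[X_H] = 60822550204416000 · p^{20} = 60822550204416000 · 19004963774880799438801/104857600000000000000000000 = 282209561360057334695429506990221/25600000000000000000.
Numerically: E[X] ≈ 1.1e+13.

E[X] = 60822550204416000 · (13/20)^{20} = 282209561360057334695429506990221/25600000000000000000 ≈ 1.1e+13.


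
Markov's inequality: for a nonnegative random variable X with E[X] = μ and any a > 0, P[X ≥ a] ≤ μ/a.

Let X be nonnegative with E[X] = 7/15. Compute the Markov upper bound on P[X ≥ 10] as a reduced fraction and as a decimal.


μ = E[X] = 7/15, a = 10.
Markov: P[X ≥ 10] ≤ μ/a = (7/15)/10 = 7/150.
Numerically: ≈ 0.046667.
(Since a = 10 > μ = 0.466667, the bound 7/150 is < 1 and informative.)

P[X ≥ 10] ≤ 7/150 ≈ 0.046667.


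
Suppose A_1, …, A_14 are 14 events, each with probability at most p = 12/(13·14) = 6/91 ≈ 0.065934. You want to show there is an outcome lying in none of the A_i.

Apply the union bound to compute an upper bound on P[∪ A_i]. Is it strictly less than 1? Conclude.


Union bound: P[∪_{i=1}^{14} A_i] ≤ Σ_i P[A_i] ≤ 14·p = 14·(6/91) = 12/13.
Numerically: 12/13 ≈ 0.923077.
Is 12/13 < 1? YES.
Since P[∪ A_i] ≤ 12/13 < 1, the complement has P[∩ A_i^c] ≥ 1 − 12/13 = 1/13 > 0, so some outcome avoids every A_i.

14·p = 12/13 ≈ 0.923077; existence CERTIFIED by the union bound.


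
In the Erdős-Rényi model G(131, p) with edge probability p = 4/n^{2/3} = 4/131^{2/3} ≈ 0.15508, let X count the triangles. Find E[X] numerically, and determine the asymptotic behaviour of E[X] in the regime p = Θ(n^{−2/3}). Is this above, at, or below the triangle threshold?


Number of potential triangles: C(131, 3) = 366145.
Each occurs with probability p³ ≈ (0.15508)³ ≈ 3.7293864e-03.
By linearity: E[X] = C(131, 3)·p³ ≈ 366145 · 3.7293864e-03 ≈ 1365.49618.
Since α = 2/3 < 1, p = c/n^{2/3} ≫ 1/n is above the triangle threshold p ~ 1/n. Asymptotically E[X] ~ (c³/6)·n^{3(1−α)} = (4³/6)·n^{1} → ∞; triangles are abundant w.h.p.

E[X] ≈ 1365.49618; in regime p = Θ(1/n^{2/3}) E[X] diverges (above the triangle threshold p ~ 1/n).


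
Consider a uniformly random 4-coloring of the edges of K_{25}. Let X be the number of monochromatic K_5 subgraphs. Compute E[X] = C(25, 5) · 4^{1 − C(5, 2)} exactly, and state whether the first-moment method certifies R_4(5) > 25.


E[X] = C(25, 5) · 4^{1 − 10} = 53130 · 4^{−9} = 53130/262144.
As a reduced fraction: E[X] = 26565/131072 ≈ 0.2026749.
Is E[X] < 1? YES.
Since E[X] < 1, there exists a 4-coloring of K_{25} with no monochromatic K_5; hence R_4(5) > 25.

E[X] = 26565/131072 ≈ 0.2026749; E[X] < 1, so R_4(5) > 25.


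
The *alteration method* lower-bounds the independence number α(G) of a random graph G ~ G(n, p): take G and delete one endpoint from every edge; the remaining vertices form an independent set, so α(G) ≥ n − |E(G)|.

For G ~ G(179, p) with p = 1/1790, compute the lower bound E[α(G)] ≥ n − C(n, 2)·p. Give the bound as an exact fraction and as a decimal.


E[|E(G)|] = C(179, 2)·p = 15931 · (1/1790) = 89/10.
E[α(G)] ≥ n − E[|E(G)|] = 179 − 89/10 = 1701/10.
Numerically: ≈ 170.1000.
(This is only a lower bound; the true E[α(G)] may be larger.)

E[α(G)] ≥ 1701/10 ≈ 170.1000.


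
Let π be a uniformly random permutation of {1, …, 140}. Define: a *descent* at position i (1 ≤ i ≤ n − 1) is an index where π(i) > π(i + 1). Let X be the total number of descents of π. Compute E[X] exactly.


Write X = Σ X_I over i = 1, …, 139, with X_I the indicator of one descent.
There are 139 indicators.
For each fixed i, the pair (π(i), π(i+1)) is a uniformly random ordered pair of distinct values from {1, …, 140}; by symmetry P[π(i) > π(i+1)] = 1/2.
By linearity: E[X] = 139 · (1/2) = (140 − 1) · (1/2) = 139/2 ≈ 69.50000.

E[X] = 139/2 = 69.50000.


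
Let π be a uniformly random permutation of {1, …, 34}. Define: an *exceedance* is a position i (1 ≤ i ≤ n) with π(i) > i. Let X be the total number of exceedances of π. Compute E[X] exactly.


Write X = Σ_{i=1}^{34} X_i, where X_i = 1_{π(i) > i}.
For each fixed i, π(i) is uniform over {1, …, 34} (marginal of a uniform permutation), so P[π(i) > i] = (n − i)/n. Summing: Σ_{i=1}^{34} (n − i)/n = (0 + 1 + … + 33)/34 = 34(34 − 1)/(2·34) = (34 − 1)/2.
Hence E[X] = Σ_{i=1}^{34} (34 − i)/34 = 33/2 ≈ 16.500.

E[X] = 33/2 = 16.500.


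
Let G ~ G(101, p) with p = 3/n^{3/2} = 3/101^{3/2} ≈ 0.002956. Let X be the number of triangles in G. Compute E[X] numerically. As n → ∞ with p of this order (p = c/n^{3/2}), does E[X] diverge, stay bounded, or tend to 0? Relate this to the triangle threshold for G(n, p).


Number of potential triangles: C(101, 3) = 166650.
Each occurs with probability p³ ≈ (0.002956)³ ≈ 2.581770e-08.
By linearity: E[X] = C(101, 3)·p³ ≈ 166650 · 2.581770e-08 ≈ 0.0043.
Since α = 3/2 > 1, p = c/n^{3/2} = o(1/n) is below the triangle threshold p ~ 1/n. Asymptotically E[X] ~ (c³/6)·n^{3(1−α)} = (3³/6)·n^{-1.5} → 0, so by Markov's inequality G has no triangles w.h.p.

E[X] ≈ 0.0043; in regime p = Θ(1/n^{3/2}) E[X] tends to 0 (below the triangle threshold p ~ 1/n).


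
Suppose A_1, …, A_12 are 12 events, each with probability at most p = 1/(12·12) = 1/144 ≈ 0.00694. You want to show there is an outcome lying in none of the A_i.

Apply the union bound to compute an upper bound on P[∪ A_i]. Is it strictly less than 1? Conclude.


Union bound: P[∪_{i=1}^{12} A_i] ≤ Σ_i P[A_i] ≤ 12·p = 12·(1/144) = 1/12.
Numerically: 1/12 ≈ 0.08333.
Is 1/12 < 1? YES.
Since P[∪ A_i] ≤ 1/12 < 1, the complement has P[∩ A_i^c] ≥ 1 − 1/12 = 11/12 > 0, so some outcome avoids every A_i.

12·p = 1/12 ≈ 0.08333; existence CERTIFIED by the union bound.


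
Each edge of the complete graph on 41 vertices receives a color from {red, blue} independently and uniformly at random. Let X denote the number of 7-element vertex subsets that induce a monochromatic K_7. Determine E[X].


Let X = Σ_S X_S over the C(41, 7) = 22481940 subsets S of size 7, where X_S = 1 if the K_7 on S is monochromatic.
For a fixed S, the K_7 on S has C(7, 2) = 21 edges. P[all 21 edges red] = (1/2)^21, and likewise for blue, so P[monochromatic] = 2·(1/2)^21 = 2^{1 − 21} = 1/1048576.
Summing: E[X] = C(41, 7) · 2^{1 − 21} = 22481940 · 1/1048576 = 5620485/262144.
Numerically: E[X] ≈ 21.44045.

E[X] = C(41,7)·2^(1−C(7,2)) = 5620485/262144 ≈ 21.44045.


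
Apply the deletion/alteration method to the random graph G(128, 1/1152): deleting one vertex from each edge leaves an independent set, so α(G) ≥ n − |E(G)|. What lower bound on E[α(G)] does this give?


E[|E(G)|] = C(128, 2)·p = 8128 · (1/1152) = 127/18.
E[α(G)] ≥ n − E[|E(G)|] = 128 − 127/18 = 2177/18.
Numerically: ≈ 120.94444.
(This is only a lower bound; the true E[α(G)] may be larger.)

E[α(G)] ≥ 2177/18 ≈ 120.94444.


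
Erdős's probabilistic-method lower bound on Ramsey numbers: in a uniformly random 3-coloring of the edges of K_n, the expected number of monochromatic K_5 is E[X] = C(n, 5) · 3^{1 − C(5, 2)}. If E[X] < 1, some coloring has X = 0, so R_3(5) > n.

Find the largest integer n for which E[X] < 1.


We need C(n, 5) · 3^{1 − 10} < 1, i.e. C(n, 5) < 3^{10 − 1} = 19683.
Check values of n near the boundary:
  n = 19: C(19, 5) = 11628; 11628 < 19683? YES
  n = 20: C(20, 5) = 15504; 15504 < 19683? YES
  n = 21: C(21, 5) = 20349; 20349 < 19683? NO
  n = 22: C(22, 5) = 26334; 26334 < 19683? NO
The largest n with C(n, 5) < 19683 is n = 20 (where E[X] = 5168/6561 ≈ 0.7876848). Hence R_3(5) > 20, i.e. R_3(5) ≥ 21.

Largest n = 20; hence R_3(5) > 20.


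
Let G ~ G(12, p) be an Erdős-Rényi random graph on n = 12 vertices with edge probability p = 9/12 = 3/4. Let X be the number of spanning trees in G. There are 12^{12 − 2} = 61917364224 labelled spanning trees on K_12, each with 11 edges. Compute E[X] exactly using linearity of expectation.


K_12 has 12^{12 − 2} = 61917364224 labelled spanning trees.
For each such spanning tree H, let X_H = 1 if all 11 edges of H are present in G. Then P[X_H = 1] = p^{11} = (3/4)^{11} = 177147/4194304.
By linearity: E[X] = Σ_H E[X_H] = 61917364224 · p^{11} = 61917364224 · 177147/4194304 = 10460353203/4.
Numerically: E[X] ≈ 2.62e+09.

E[X] = 61917364224 · (3/4)^{11} = 10460353203/4 ≈ 2.62e+09.


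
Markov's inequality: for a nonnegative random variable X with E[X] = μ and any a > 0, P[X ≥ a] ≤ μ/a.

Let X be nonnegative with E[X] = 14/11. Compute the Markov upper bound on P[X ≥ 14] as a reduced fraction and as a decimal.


μ = E[X] = 14/11, a = 14.
Markov: P[X ≥ 14] ≤ μ/a = (14/11)/14 = 1/11.
Numerically: ≈ 0.091.
(Since a = 14 > μ = 1.273, the bound 1/11 is < 1 and informative.)

P[X ≥ 14] ≤ 1/11 ≈ 0.091.


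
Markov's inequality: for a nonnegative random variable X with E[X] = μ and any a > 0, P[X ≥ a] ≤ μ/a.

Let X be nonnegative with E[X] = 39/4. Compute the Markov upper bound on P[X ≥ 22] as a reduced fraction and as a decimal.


μ = E[X] = 39/4, a = 22.
Markov: P[X ≥ 22] ≤ μ/a = (39/4)/22 = 39/88.
Numerically: ≈ 0.443182.
(Since a = 22 > μ = 9.750000, the bound 39/88 is < 1 and informative.)

P[X ≥ 22] ≤ 39/88 ≈ 0.443182.


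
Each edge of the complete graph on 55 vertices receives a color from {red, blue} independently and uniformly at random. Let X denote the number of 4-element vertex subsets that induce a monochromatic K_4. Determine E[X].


Let X = Σ_S X_S over the C(55, 4) = 341055 subsets S of size 4, where X_S = 1 if the K_4 on S is monochromatic.
For a fixed S, the K_4 on S has C(4, 2) = 6 edges. P[all 6 edges red] = (1/2)^6, and likewise for blue, so P[monochromatic] = 2·(1/2)^6 = 2^{1 − 6} = 1/32.
By linearity: E[X] = C(55, 4) · 2^{1 − 6} = 341055 · 1/32 = 341055/32.
Numerically: E[X] ≈ 10657.96875.

E[X] = C(55,4)·2^(1−C(4,2)) = 341055/32 ≈ 10657.96875.


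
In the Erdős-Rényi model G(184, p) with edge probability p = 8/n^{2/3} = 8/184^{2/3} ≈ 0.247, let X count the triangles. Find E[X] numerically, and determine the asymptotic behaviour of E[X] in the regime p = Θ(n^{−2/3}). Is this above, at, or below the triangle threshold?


Number of potential triangles: C(184, 3) = 1021384.
Each occurs with probability p³ ≈ (0.247)³ ≈ 1.51229e-02.
By linearity: E[X] = C(184, 3)·p³ ≈ 1021384 · 1.51229e-02 ≈ 15446.261.
Since α = 2/3 < 1, p = c/n^{2/3} ≫ 1/n is above the triangle threshold p ~ 1/n. Asymptotically E[X] ~ (c³/6)·n^{3(1−α)} = (8³/6)·n^{1} → ∞; triangles are abundant w.h.p.

E[X] ≈ 15446.261; in regime p = Θ(1/n^{2/3}) E[X] diverges (above the triangle threshold p ~ 1/n).
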